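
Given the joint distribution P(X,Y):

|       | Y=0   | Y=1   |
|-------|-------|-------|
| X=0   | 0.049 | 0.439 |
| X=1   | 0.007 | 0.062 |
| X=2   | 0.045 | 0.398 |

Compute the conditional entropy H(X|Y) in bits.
1.2916 bits

H(X|Y) = H(X,Y) - H(Y)

H(X,Y) = -Σ_{x,y} P(x,y) log₂ P(x,y). Per-cell terms -P(x,y)·log₂P(x,y):
  X=0: 0.213203, 0.521403
  X=1: 0.050109, 0.248718
  X=2: 0.201327, 0.529006
Sum of the 6 terms: H(X,Y) = 1.76377 bits

Marginal of Y (column sums):
  P(Y=0) = 0.049 + 0.007 + 0.045 = 0.101
  P(Y=1) = 0.439 + 0.062 + 0.398 = 0.899
H(Y) = -[0.101·log₂(0.101) + 0.899·log₂(0.899)]
  = 0.334065 + 0.138093 = 0.47216 bits

H(X|Y) = H(X,Y) - H(Y) = 1.76377 - 0.47216 = 1.2916 bits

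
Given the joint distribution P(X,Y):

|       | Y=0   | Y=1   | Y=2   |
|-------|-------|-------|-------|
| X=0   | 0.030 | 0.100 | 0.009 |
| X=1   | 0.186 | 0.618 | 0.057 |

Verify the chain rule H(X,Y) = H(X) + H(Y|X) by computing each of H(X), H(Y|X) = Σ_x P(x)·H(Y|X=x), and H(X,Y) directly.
H(X) = 0.5816 bits, H(Y|X) = 1.0795 bits, H(X,Y) = 1.6611 bits

Marginal of X (row sums):
  P(X=0) = 0.030 + 0.100 + 0.009 = 0.139
  P(X=1) = 0.186 + 0.618 + 0.057 = 0.861
H(X) = -[0.139·log₂(0.139) + 0.861·log₂(0.861)]
  = 0.39571 + 0.18590 = 0.5816 bits

H(Y|X) = Σ_x P(x)·H(Y|X=x):
  X=0: P(X=0) = 0.139, P(Y|X=0) = (30/139, 100/139, 9/139) → H(Y|X=0) = 1.07490
  X=1: P(X=1) = 0.861, P(Y|X=1) = (62/287, 206/287, 19/287) → H(Y|X=1) = 1.08027
H(Y|X) = 0.139·1.07490 + 0.861·1.08027 = 1.0795 bits

H(X,Y) = -Σ_{x,y} P(x,y) log₂ P(x,y). Per-cell terms -P(x,y)·log₂P(x,y):
  X=0: 0.15177, 0.33219, 0.06116
  X=1: 0.45135, 0.42909, 0.23557
Sum of the 6 terms: H(X,Y) = 1.6611 bits

Chain rule check:
  H(X) + H(Y|X) = 0.5816 + 1.0795 = 1.6611 bits
  H(X,Y) = 1.6611 bits
✓ Chain rule verified.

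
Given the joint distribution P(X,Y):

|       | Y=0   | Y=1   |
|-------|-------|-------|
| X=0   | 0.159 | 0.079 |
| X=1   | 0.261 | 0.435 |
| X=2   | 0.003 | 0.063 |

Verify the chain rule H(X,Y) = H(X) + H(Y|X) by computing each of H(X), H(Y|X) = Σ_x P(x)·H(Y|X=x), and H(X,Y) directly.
H(X) = 1.1156 bits, H(Y|X) = 0.9001 bits, H(X,Y) = 2.0157 bits

Marginal of X (row sums):
  P(X=0) = 0.159 + 0.079 = 0.238
  P(X=1) = 0.261 + 0.435 = 0.696
  P(X=2) = 0.003 + 0.063 = 0.066
H(X) = -[0.238·log₂(0.238) + 0.696·log₂(0.696) + 0.066·log₂(0.066)]
  = 0.4929 + 0.3639 + 0.2588 = 1.1156 bits

H(Y|X) = Σ_x P(x)·H(Y|X=x):
  X=0: P(X=0) = 0.238, P(Y|X=0) = (159/238, 79/238) → H(Y|X=0) = 0.9169
  X=1: P(X=1) = 0.696, P(Y|X=1) = (3/8, 5/8) → H(Y|X=1) = 0.9544
  X=2: P(X=2) = 0.066, P(Y|X=2) = (1/22, 21/22) → H(Y|X=2) = 0.2668
H(Y|X) = 0.238·0.9169 + 0.696·0.9544 + 0.066·0.2668 = 0.9001 bits

H(X,Y) = -Σ_{x,y} P(x,y) log₂ P(x,y). Per-cell terms -P(x,y)·log₂P(x,y):
  X=0: 0.4218, 0.2893
  X=1: 0.5058, 0.5224
  X=2: 0.0251, 0.2513
Sum of the 6 terms: H(X,Y) = 2.0157 bits

Chain rule check:
  H(X) + H(Y|X) = 1.1156 + 0.9001 = 2.0157 bits
  H(X,Y) = 2.0157 bits
✓ Chain rule verified.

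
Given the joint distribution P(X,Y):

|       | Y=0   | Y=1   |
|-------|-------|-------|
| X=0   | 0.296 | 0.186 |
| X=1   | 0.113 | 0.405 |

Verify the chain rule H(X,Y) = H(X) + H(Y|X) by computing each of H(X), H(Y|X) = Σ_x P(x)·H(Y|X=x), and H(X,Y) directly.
H(X) = 0.9991 bits, H(Y|X) = 0.8557 bits, H(X,Y) = 1.8548 bits

Marginal of X (row sums):
  P(X=0) = 0.296 + 0.186 = 0.482
  P(X=1) = 0.113 + 0.405 = 0.518
H(X) = -[0.482·log₂(0.482) + 0.518·log₂(0.518)]
  = 0.50750 + 0.49157 = 0.9991 bits

H(Y|X) = Σ_x P(x)·H(Y|X=x):
  X=0: P(X=0) = 0.482, P(Y|X=0) = (148/241, 93/241) → H(Y|X=0) = 0.96210
  X=1: P(X=1) = 0.518, P(Y|X=1) = (113/518, 405/518) → H(Y|X=1) = 0.75677
H(Y|X) = 0.482·0.96210 + 0.518·0.75677 = 0.8557 bits

H(X,Y) = -Σ_{x,y} P(x,y) log₂ P(x,y). Per-cell terms -P(x,y)·log₂P(x,y):
  X=0: 0.51987, 0.45135
  X=1: 0.35545, 0.52812
Sum of the 4 terms: H(X,Y) = 1.8548 bits

Chain rule check:
  H(X) + H(Y|X) = 0.9991 + 0.8557 = 1.8548 bits
  H(X,Y) = 1.8548 bits
✓ Chain rule verified.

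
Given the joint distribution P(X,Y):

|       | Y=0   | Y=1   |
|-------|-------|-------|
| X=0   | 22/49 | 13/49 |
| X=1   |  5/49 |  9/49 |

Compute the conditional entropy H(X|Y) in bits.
0.8191 bits

H(X|Y) = H(X,Y) - H(Y)

H(X,Y) = -Σ_{x,y} P(x,y) log₂ P(x,y). Per-cell terms -P(x,y)·log₂P(x,y):
  X=0: 0.5187, 0.5079
  X=1: 0.3360, 0.4490
Sum of the 4 terms: H(X,Y) = 1.8116 bits

Marginal of Y (column sums):
  P(Y=0) = 22/49 + 5/49 = 27/49
  P(Y=1) = 13/49 + 9/49 = 22/49
H(Y) = -[(27/49)·log₂(27/49) + (22/49)·log₂(22/49)]
  = 0.4738 + 0.5187 = 0.9925 bits

H(X|Y) = H(X,Y) - H(Y) = 1.8116 - 0.9925 = 0.8191 bits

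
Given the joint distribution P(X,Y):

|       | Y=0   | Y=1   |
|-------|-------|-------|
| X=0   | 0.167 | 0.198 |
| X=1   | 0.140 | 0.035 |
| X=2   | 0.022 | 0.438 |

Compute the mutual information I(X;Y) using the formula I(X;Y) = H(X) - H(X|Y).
0.2970 bits

I(X;Y) = H(X) - H(X|Y)

Marginal of X (row sums):
  P(X=0) = 0.167 + 0.198 = 0.365
  P(X=1) = 0.140 + 0.035 = 0.175
  P(X=2) = 0.022 + 0.438 = 0.460
H(X) = -[0.365·log₂(0.365) + 0.175·log₂(0.175) + 0.460·log₂(0.460)]
  = 0.5307 + 0.4401 + 0.5153 = 1.4861 bits

Marginal of Y (column sums):
  P(Y=0) = 0.167 + 0.140 + 0.022 = 0.329
  P(Y=1) = 0.198 + 0.035 + 0.438 = 0.671
H(X|Y) = Σ_y P(y)·H(X|Y=y):
  Y=0: P(Y=0) = 0.329, P(X|Y=0) = (167/329, 20/47, 22/329) → H(X|Y=0) = 1.2820
  Y=1: P(Y=1) = 0.671, P(X|Y=1) = (18/61, 35/671, 438/671) → H(X|Y=1) = 1.1435
H(X|Y) = 0.329·1.2820 + 0.671·1.1435 = 1.1891 bits

I(X;Y) = H(X) - H(X|Y) = 1.4861 - 1.1891 = 0.2970 bits

Cross-check via I(X;Y) = H(X) + H(Y) - H(X,Y): computing H(Y) from the column sums and H(X,Y) from the 6 cells in the same way gives H(Y) = 0.9139 bits and H(X,Y) = 2.1030 bits, so
I(X;Y) = 1.4861 + 0.9139 - 2.1030 = 0.2970 bits ✓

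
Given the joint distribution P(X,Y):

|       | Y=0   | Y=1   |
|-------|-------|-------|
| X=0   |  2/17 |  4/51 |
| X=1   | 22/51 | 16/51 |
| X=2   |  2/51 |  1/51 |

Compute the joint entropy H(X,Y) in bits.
1.9937 bits

H(X,Y) = -Σ_{x,y} P(x,y) log₂ P(x,y). Per-cell terms -P(x,y)·log₂P(x,y):
  X=0: 0.363231, 0.288033
  X=1: 0.523252, 0.524682
  X=2: 0.183232, 0.111224
Sum of the 6 terms: H(X,Y) = 1.9937 bits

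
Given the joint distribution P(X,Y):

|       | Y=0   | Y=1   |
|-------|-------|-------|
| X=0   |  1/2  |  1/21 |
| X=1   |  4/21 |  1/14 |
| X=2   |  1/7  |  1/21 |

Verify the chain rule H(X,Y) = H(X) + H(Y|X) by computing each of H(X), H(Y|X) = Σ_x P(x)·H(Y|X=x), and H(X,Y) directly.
H(X) = 1.4377 bits, H(Y|X) = 0.6093 bits, H(X,Y) = 2.0470 bits

Marginal of X (row sums):
  P(X=0) = 1/2 + 1/21 = 23/42
  P(X=1) = 4/21 + 1/14 = 11/42
  P(X=2) = 1/7 + 1/21 = 4/21
H(X) = -[(23/42)·log₂(23/42) + (11/42)·log₂(11/42) + (4/21)·log₂(4/21)]
  = 0.47575 + 0.50623 + 0.45568 = 1.4377 bits

H(Y|X) = Σ_x P(x)·H(Y|X=x):
  X=0: P(X=0) = 23/42, P(Y|X=0) = (21/23, 2/23) → H(Y|X=0) = 0.42623
  X=1: P(X=1) = 11/42, P(Y|X=1) = (8/11, 3/11) → H(Y|X=1) = 0.84535
  X=2: P(X=2) = 4/21, P(Y|X=2) = (3/4, 1/4) → H(Y|X=2) = 0.81128
H(Y|X) = (23/42)·0.42623 + (11/42)·0.84535 + (4/21)·0.81128 = 0.6093 bits

H(X,Y) = -Σ_{x,y} P(x,y) log₂ P(x,y). Per-cell terms -P(x,y)·log₂P(x,y):
  X=0: 0.50000, 0.20916
  X=1: 0.45568, 0.27195
  X=2: 0.40105, 0.20916
Sum of the 6 terms: H(X,Y) = 2.0470 bits

Chain rule check:
  H(X) + H(Y|X) = 1.4377 + 0.6093 = 2.0470 bits
  H(X,Y) = 2.0470 bits
✓ Chain rule verified.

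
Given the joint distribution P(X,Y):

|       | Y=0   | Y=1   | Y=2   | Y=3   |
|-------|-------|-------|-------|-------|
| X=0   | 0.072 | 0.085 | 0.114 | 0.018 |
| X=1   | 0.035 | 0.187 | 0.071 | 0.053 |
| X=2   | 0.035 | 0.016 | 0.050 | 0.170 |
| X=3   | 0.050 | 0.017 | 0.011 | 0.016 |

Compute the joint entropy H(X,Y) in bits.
3.5527 bits

H(X,Y) = -Σ_{x,y} P(x,y) log₂ P(x,y). Per-cell terms -P(x,y)·log₂P(x,y):
  X=0: 0.2733, 0.3023, 0.3571, 0.1043
  X=1: 0.1693, 0.4523, 0.2709, 0.2246
  X=2: 0.1693, 0.0955, 0.2161, 0.4346
  X=3: 0.2161, 0.0999, 0.0716, 0.0955
Sum of the 16 terms: H(X,Y) = 3.5527 bits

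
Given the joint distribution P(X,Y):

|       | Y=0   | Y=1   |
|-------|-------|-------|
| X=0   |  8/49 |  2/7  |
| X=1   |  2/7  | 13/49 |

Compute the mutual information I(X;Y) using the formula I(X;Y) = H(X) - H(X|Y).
0.0174 bits

I(X;Y) = H(X) - H(X|Y)

Marginal of X (row sums):
  P(X=0) = 8/49 + 2/7 = 22/49
  P(X=1) = 2/7 + 13/49 = 27/49
H(X) = -[(22/49)·log₂(22/49) + (27/49)·log₂(27/49)]
  = 0.51870 + 0.47378 = 0.99248 bits

Marginal of Y (column sums):
  P(Y=0) = 8/49 + 2/7 = 22/49
  P(Y=1) = 2/7 + 13/49 = 27/49
H(X|Y) = Σ_y P(y)·H(X|Y=y):
  Y=0: P(Y=0) = 22/49, P(X|Y=0) = (4/11, 7/11) → H(X|Y=0) = 0.94566
  Y=1: P(Y=1) = 27/49, P(X|Y=1) = (14/27, 13/27) → H(X|Y=1) = 0.99901
H(X|Y) = (22/49)·0.94566 + (27/49)·0.99901 = 0.97506 bits

I(X;Y) = H(X) - H(X|Y) = 0.99248 - 0.97506 = 0.0174 bits

Cross-check via I(X;Y) = H(X) + H(Y) - H(X,Y): computing H(Y) from the column sums and H(X,Y) from the 4 cells in the same way gives H(Y) = 0.99248 bits and H(X,Y) = 1.96753 bits, so
I(X;Y) = 0.99248 + 0.99248 - 1.96753 = 0.0174 bits ✓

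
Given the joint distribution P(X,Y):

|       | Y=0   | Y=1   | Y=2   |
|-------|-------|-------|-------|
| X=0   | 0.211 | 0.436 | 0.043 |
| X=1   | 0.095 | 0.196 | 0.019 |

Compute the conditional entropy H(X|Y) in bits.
0.8932 bits

H(X|Y) = H(X,Y) - H(Y)

H(X,Y) = -Σ_{x,y} P(x,y) log₂ P(x,y). Per-cell terms -P(x,y)·log₂P(x,y):
  X=0: 0.4736286, 0.5221536, 0.1951993
  X=1: 0.3226132, 0.4608106, 0.1086393
Sum of the 6 terms: H(X,Y) = 2.083045 bits

Marginal of Y (column sums):
  P(Y=0) = 0.211 + 0.095 = 0.306
  P(Y=1) = 0.436 + 0.196 = 0.632
  P(Y=2) = 0.043 + 0.019 = 0.062
H(Y) = -[0.306·log₂(0.306) + 0.632·log₂(0.632) + 0.062·log₂(0.062)]
  = 0.5227693 + 0.4183862 + 0.2487185 = 1.189874 bits

H(X|Y) = H(X,Y) - H(Y) = 2.083045 - 1.189874 = 0.8932 bits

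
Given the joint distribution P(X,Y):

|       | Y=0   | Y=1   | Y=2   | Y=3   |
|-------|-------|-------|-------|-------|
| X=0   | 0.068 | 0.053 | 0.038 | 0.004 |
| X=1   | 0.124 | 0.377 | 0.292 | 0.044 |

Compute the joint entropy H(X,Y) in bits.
2.3203 bits

H(X,Y) = -Σ_{x,y} P(x,y) log₂ P(x,y). Per-cell terms -P(x,y)·log₂P(x,y):
  X=0: 0.263726, 0.224607, 0.179279, 0.031863
  X=1: 0.373437, 0.530576, 0.518580, 0.198280
Sum of the 8 terms: H(X,Y) = 2.3203 bits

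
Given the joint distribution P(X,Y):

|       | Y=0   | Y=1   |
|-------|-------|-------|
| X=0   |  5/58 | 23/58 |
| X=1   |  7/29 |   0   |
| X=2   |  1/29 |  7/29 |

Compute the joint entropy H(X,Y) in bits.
1.9915 bits

H(X,Y) = -Σ_{x,y} P(x,y) log₂ P(x,y). Per-cell terms -P(x,y)·log₂P(x,y):
  X=0: 0.3048, 0.5292
  X=1: 0.4950, 0.0000
  X=2: 0.1675, 0.4950
  (cells with P = 0 contribute 0)
Sum of the 6 terms: H(X,Y) = 1.9915 bits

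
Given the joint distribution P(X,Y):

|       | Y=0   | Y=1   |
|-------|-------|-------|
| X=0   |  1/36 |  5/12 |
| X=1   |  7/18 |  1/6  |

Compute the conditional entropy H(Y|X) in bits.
0.6395 bits

H(Y|X) = H(X,Y) - H(X)

H(X,Y) = -Σ_{x,y} P(x,y) log₂ P(x,y). Per-cell terms -P(x,y)·log₂P(x,y):
  X=0: 0.1436, 0.5263
  X=1: 0.5299, 0.4308
Sum of the 4 terms: H(X,Y) = 1.6306 bits

Marginal of X (row sums):
  P(X=0) = 1/36 + 5/12 = 4/9
  P(X=1) = 7/18 + 1/6 = 5/9
H(X) = -[(4/9)·log₂(4/9) + (5/9)·log₂(5/9)]
  = 0.5200 + 0.4711 = 0.9911 bits

H(Y|X) = H(X,Y) - H(X) = 1.6306 - 0.9911 = 0.6395 bits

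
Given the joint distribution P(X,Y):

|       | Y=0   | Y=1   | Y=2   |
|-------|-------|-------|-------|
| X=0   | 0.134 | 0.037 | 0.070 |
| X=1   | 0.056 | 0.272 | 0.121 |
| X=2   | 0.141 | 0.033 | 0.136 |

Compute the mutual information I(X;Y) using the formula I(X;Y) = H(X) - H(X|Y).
0.2240 bits

I(X;Y) = H(X) - H(X|Y)

Marginal of X (row sums):
  P(X=0) = 0.134 + 0.037 + 0.070 = 0.241
  P(X=1) = 0.056 + 0.272 + 0.121 = 0.449
  P(X=2) = 0.141 + 0.033 + 0.136 = 0.310
H(X) = -[0.241·log₂(0.241) + 0.449·log₂(0.449) + 0.310·log₂(0.310)]
  = 0.4947 + 0.5187 + 0.5238 = 1.5372 bits

Marginal of Y (column sums):
  P(Y=0) = 0.134 + 0.056 + 0.141 = 0.331
  P(Y=1) = 0.037 + 0.272 + 0.033 = 0.342
  P(Y=2) = 0.070 + 0.121 + 0.136 = 0.327
H(X|Y) = Σ_y P(y)·H(X|Y=y):
  Y=0: P(Y=0) = 0.331, P(X|Y=0) = (134/331, 56/331, 141/331) → H(X|Y=0) = 1.4863
  Y=1: P(Y=1) = 0.342, P(X|Y=1) = (37/342, 136/171, 11/114) → H(X|Y=1) = 0.9354
  Y=2: P(Y=2) = 0.327, P(X|Y=2) = (70/327, 121/327, 136/327) → H(X|Y=2) = 1.5332
H(X|Y) = 0.331·1.4863 + 0.342·0.9354 + 0.327·1.5332 = 1.3132 bits

I(X;Y) = H(X) - H(X|Y) = 1.5372 - 1.3132 = 0.2240 bits

Cross-check via I(X;Y) = H(X) + H(Y) - H(X,Y): computing H(Y) from the column sums and H(X,Y) from the 9 cells in the same way gives H(Y) = 1.5847 bits and H(X,Y) = 2.8979 bits, so
I(X;Y) = 1.5372 + 1.5847 - 2.8979 = 0.2240 bits ✓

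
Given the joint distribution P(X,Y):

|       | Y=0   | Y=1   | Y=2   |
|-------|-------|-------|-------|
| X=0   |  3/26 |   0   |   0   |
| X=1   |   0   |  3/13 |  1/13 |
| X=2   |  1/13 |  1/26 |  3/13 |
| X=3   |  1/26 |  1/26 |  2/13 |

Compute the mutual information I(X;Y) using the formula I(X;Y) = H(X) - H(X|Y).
0.5639 bits

I(X;Y) = H(X) - H(X|Y)

Marginal of X (row sums):
  P(X=0) = 3/26 + 0 + 0 = 3/26
  P(X=1) = 0 + 3/13 + 1/13 = 4/13
  P(X=2) = 1/13 + 1/26 + 3/13 = 9/26
  P(X=3) = 1/26 + 1/26 + 2/13 = 3/13
H(X) = -[(3/26)·log₂(3/26) + (4/13)·log₂(4/13) + (9/26)·log₂(9/26) + (3/13)·log₂(3/13)]
  = 0.35948 + 0.52321 + 0.52979 + 0.48819 = 1.90067 bits

Marginal of Y (column sums):
  P(Y=0) = 3/26 + 0 + 1/13 + 1/26 = 3/13
  P(Y=1) = 0 + 3/13 + 1/26 + 1/26 = 4/13
  P(Y=2) = 0 + 1/13 + 3/13 + 2/13 = 6/13
H(X|Y) = Σ_y P(y)·H(X|Y=y):
  Y=0: P(Y=0) = 3/13, P(X|Y=0) = (1/2, 0, 1/3, 1/6) → H(X|Y=0) = 1.45915
  Y=1: P(Y=1) = 4/13, P(X|Y=1) = (0, 3/4, 1/8, 1/8) → H(X|Y=1) = 1.06128
  Y=2: P(Y=2) = 6/13, P(X|Y=2) = (0, 1/6, 1/2, 1/3) → H(X|Y=2) = 1.45915
H(X|Y) = (3/13)·1.45915 + (4/13)·1.06128 + (6/13)·1.45915 = 1.33673 bits

I(X;Y) = H(X) - H(X|Y) = 1.90067 - 1.33673 = 0.5639 bits

Cross-check via I(X;Y) = H(X) + H(Y) - H(X,Y): computing H(Y) from the column sums and H(X,Y) from the 12 cells in the same way gives H(Y) = 1.52623 bits and H(X,Y) = 2.86296 bits, so
I(X;Y) = 1.90067 + 1.52623 - 2.86296 = 0.5639 bits ✓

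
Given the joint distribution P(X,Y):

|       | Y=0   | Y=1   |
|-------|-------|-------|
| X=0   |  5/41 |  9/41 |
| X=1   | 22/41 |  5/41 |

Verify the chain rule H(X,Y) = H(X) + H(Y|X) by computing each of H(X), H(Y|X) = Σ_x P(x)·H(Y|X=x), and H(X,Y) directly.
H(X) = 0.9262 bits, H(Y|X) = 0.7763 bits, H(X,Y) = 1.7025 bits

Marginal of X (row sums):
  P(X=0) = 5/41 + 9/41 = 14/41
  P(X=1) = 22/41 + 5/41 = 27/41
H(X) = -[(14/41)·log₂(14/41) + (27/41)·log₂(27/41)]
  = 0.5293 + 0.3969 = 0.9262 bits

H(Y|X) = Σ_x P(x)·H(Y|X=x):
  X=0: P(X=0) = 14/41, P(Y|X=0) = (5/14, 9/14) → H(Y|X=0) = 0.9403
  X=1: P(X=1) = 27/41, P(Y|X=1) = (22/27, 5/27) → H(Y|X=1) = 0.6913
H(Y|X) = (14/41)·0.9403 + (27/41)·0.6913 = 0.7763 bits

H(X,Y) = -Σ_{x,y} P(x,y) log₂ P(x,y). Per-cell terms -P(x,y)·log₂P(x,y):
  X=0: 0.3702, 0.4802
  X=1: 0.4819, 0.3702
Sum of the 4 terms: H(X,Y) = 1.7025 bits

Chain rule check:
  H(X) + H(Y|X) = 0.9262 + 0.7763 = 1.7025 bits
  H(X,Y) = 1.7025 bits
✓ Chain rule verified.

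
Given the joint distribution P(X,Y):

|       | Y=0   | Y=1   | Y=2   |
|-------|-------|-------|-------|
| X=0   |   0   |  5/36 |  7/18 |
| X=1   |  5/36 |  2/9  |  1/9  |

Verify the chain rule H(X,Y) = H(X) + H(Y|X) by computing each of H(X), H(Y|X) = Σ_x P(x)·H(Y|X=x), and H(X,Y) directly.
H(X) = 0.9978 bits, H(Y|X) = 1.1576 bits, H(X,Y) = 2.1554 bits

Marginal of X (row sums):
  P(X=0) = 0 + 5/36 + 7/18 = 19/36
  P(X=1) = 5/36 + 2/9 + 1/9 = 17/36
H(X) = -[(19/36)·log₂(19/36) + (17/36)·log₂(17/36)]
  = 0.48661 + 0.51116 = 0.9978 bits

H(Y|X) = Σ_x P(x)·H(Y|X=x):
  X=0: P(X=0) = 19/36, P(Y|X=0) = (0, 5/19, 14/19) → H(Y|X=0) = 0.83147
  X=1: P(X=1) = 17/36, P(Y|X=1) = (5/17, 8/17, 4/17) → H(Y|X=1) = 1.52219
H(Y|X) = (19/36)·0.83147 + (17/36)·1.52219 = 1.1576 bits

H(X,Y) = -Σ_{x,y} P(x,y) log₂ P(x,y). Per-cell terms -P(x,y)·log₂P(x,y):
  X=0: 0.00000, 0.39556, 0.52989
  X=1: 0.39556, 0.48221, 0.35221
  (cells with P = 0 contribute 0)
Sum of the 6 terms: H(X,Y) = 2.1554 bits

Chain rule check:
  H(X) + H(Y|X) = 0.9978 + 1.1576 = 2.1554 bits
  H(X,Y) = 2.1554 bits
✓ Chain rule verified.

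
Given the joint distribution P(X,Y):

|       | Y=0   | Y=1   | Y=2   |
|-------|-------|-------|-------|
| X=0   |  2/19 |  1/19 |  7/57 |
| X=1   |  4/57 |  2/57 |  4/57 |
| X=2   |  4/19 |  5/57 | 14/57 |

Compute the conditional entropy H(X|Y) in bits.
1.4311 bits

H(X|Y) = H(X,Y) - H(Y)

H(X,Y) = -Σ_{x,y} P(x,y) log₂ P(x,y). Per-cell terms -P(x,y)·log₂P(x,y):
  X=0: 0.341887, 0.223575, 0.371557
  X=1: 0.268975, 0.169575, 0.268975
  X=2: 0.473248, 0.307979, 0.497500
Sum of the 9 terms: H(X,Y) = 2.92327 bits

Marginal of Y (column sums):
  P(Y=0) = 2/19 + 4/57 + 4/19 = 22/57
  P(Y=1) = 1/19 + 2/57 + 5/57 = 10/57
  P(Y=2) = 7/57 + 4/57 + 14/57 = 25/57
H(Y) = -[(22/57)·log₂(22/57) + (10/57)·log₂(10/57) + (25/57)·log₂(25/57)]
  = 0.530107 + 0.440520 + 0.521506 = 1.49213 bits

H(X|Y) = H(X,Y) - H(Y) = 2.92327 - 1.49213 = 1.4311 bits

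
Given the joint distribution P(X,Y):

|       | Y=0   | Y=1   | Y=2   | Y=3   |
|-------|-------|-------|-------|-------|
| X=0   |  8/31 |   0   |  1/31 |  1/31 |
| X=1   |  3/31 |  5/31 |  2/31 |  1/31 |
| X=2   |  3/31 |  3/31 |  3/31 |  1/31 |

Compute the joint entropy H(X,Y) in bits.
3.1274 bits

H(X,Y) = -Σ_{x,y} P(x,y) log₂ P(x,y). Per-cell terms -P(x,y)·log₂P(x,y):
  X=0: 0.50431, 0.00000, 0.15981, 0.15981
  X=1: 0.32605, 0.42456, 0.25511, 0.15981
  X=2: 0.32605, 0.32605, 0.32605, 0.15981
  (cells with P = 0 contribute 0)
Sum of the 12 terms: H(X,Y) = 3.1274 bits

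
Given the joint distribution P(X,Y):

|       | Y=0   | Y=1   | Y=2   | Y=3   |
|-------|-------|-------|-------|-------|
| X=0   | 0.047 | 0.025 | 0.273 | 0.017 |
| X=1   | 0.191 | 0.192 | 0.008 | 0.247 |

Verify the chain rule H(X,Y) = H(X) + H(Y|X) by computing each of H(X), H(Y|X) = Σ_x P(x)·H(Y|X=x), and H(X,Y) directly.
H(X) = 0.9443 bits, H(Y|X) = 1.4746 bits, H(X,Y) = 2.4190 bits

Marginal of X (row sums):
  P(X=0) = 0.047 + 0.025 + 0.273 + 0.017 = 0.362
  P(X=1) = 0.191 + 0.192 + 0.008 + 0.247 = 0.638
H(X) = -[0.362·log₂(0.362) + 0.638·log₂(0.638)]
  = 0.53067 + 0.41366 = 0.9443 bits

H(Y|X) = Σ_x P(x)·H(Y|X=x):
  X=0: P(X=0) = 0.362, P(Y|X=0) = (47/362, 25/362, 273/362, 17/362) → H(Y|X=0) = 1.16291
  X=1: P(X=1) = 0.638, P(Y|X=1) = (191/638, 96/319, 4/319, 247/638) → H(Y|X=1) = 1.65151
H(Y|X) = 0.362·1.16291 + 0.638·1.65151 = 1.4746 bits

H(X,Y) = -Σ_{x,y} P(x,y) log₂ P(x,y). Per-cell terms -P(x,y)·log₂P(x,y):
  X=0: 0.20733, 0.13305, 0.51134, 0.09993
  X=1: 0.45618, 0.45712, 0.05573, 0.49830
Sum of the 8 terms: H(X,Y) = 2.4190 bits

Chain rule check:
  H(X) + H(Y|X) = 0.9443 + 1.4746 = 2.4189 bits
  H(X,Y) = 2.4190 bits
✓ Chain rule verified (Δ = 0.0001 is 4-dp rounding noise: each of the three values was rounded independently).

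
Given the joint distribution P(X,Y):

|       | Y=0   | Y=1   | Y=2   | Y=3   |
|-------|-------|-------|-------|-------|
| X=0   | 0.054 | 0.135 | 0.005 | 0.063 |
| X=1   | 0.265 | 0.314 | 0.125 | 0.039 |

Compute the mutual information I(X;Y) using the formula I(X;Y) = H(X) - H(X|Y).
0.0884 bits

I(X;Y) = H(X) - H(X|Y)

Marginal of X (row sums):
  P(X=0) = 0.054 + 0.135 + 0.005 + 0.063 = 0.257
  P(X=1) = 0.265 + 0.314 + 0.125 + 0.039 = 0.743
H(X) = -[0.257·log₂(0.257) + 0.743·log₂(0.743)]
  = 0.5038 + 0.3184 = 0.8222 bits

Marginal of Y (column sums):
  P(Y=0) = 0.054 + 0.265 = 0.319
  P(Y=1) = 0.135 + 0.314 = 0.449
  P(Y=2) = 0.005 + 0.125 = 0.130
  P(Y=3) = 0.063 + 0.039 = 0.102
H(X|Y) = Σ_y P(y)·H(X|Y=y):
  Y=0: P(Y=0) = 0.319, P(X|Y=0) = (54/319, 265/319) → H(X|Y=0) = 0.6561
  Y=1: P(Y=1) = 0.449, P(X|Y=1) = (135/449, 314/449) → H(X|Y=1) = 0.8821
  Y=2: P(Y=2) = 0.130, P(X|Y=2) = (1/26, 25/26) → H(X|Y=2) = 0.2352
  Y=3: P(Y=3) = 0.102, P(X|Y=3) = (21/34, 13/34) → H(X|Y=3) = 0.9597
H(X|Y) = 0.319·0.6561 + 0.449·0.8821 + 0.130·0.2352 + 0.102·0.9597 = 0.7338 bits

I(X;Y) = H(X) - H(X|Y) = 0.8222 - 0.7338 = 0.0884 bits

Cross-check via I(X;Y) = H(X) + H(Y) - H(X,Y): computing H(Y) from the column sums and H(X,Y) from the 8 cells in the same way gives H(Y) = 1.7631 bits and H(X,Y) = 2.4969 bits, so
I(X;Y) = 0.8222 + 1.7631 - 2.4969 = 0.0884 bits ✓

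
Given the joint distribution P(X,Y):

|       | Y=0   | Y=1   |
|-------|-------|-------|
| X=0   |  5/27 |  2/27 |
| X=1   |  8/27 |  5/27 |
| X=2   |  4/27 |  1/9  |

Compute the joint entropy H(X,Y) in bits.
2.4595 bits

H(X,Y) = -Σ_{x,y} P(x,y) log₂ P(x,y). Per-cell terms -P(x,y)·log₂P(x,y):
  X=0: 0.450548, 0.278140
  X=1: 0.519967, 0.450548
  X=2: 0.408131, 0.352214
Sum of the 6 terms: H(X,Y) = 2.4595 bits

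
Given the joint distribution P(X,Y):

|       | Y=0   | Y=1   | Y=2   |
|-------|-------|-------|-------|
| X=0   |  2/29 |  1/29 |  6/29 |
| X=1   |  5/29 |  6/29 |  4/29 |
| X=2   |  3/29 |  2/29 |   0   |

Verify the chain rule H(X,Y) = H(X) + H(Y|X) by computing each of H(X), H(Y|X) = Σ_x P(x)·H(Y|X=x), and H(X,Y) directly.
H(X) = 1.4531 bits, H(Y|X) = 1.3572 bits, H(X,Y) = 2.8103 bits

Marginal of X (row sums):
  P(X=0) = 2/29 + 1/29 + 6/29 = 9/29
  P(X=1) = 5/29 + 6/29 + 4/29 = 15/29
  P(X=2) = 3/29 + 2/29 + 0 = 5/29
H(X) = -[(9/29)·log₂(9/29) + (15/29)·log₂(15/29) + (5/29)·log₂(5/29)]
  = 0.52388 + 0.49194 + 0.43725 = 1.4531 bits

H(Y|X) = Σ_x P(x)·H(Y|X=x):
  X=0: P(X=0) = 9/29, P(Y|X=0) = (2/9, 1/9, 2/3) → H(Y|X=0) = 1.22439
  X=1: P(X=1) = 15/29, P(Y|X=1) = (1/3, 2/5, 4/15) → H(Y|X=1) = 1.56560
  X=2: P(X=2) = 5/29, P(Y|X=2) = (3/5, 2/5, 0) → H(Y|X=2) = 0.97095
H(Y|X) = (9/29)·1.22439 + (15/29)·1.56560 + (5/29)·0.97095 = 1.3572 bits

H(X,Y) = -Σ_{x,y} P(x,y) log₂ P(x,y). Per-cell terms -P(x,y)·log₂P(x,y):
  X=0: 0.26607, 0.16752, 0.47028
  X=1: 0.43725, 0.47028, 0.39420
  X=2: 0.33859, 0.26607, 0.00000
  (cells with P = 0 contribute 0)
Sum of the 9 terms: H(X,Y) = 2.8103 bits

Chain rule check:
  H(X) + H(Y|X) = 1.4531 + 1.3572 = 2.8103 bits
  H(X,Y) = 2.8103 bits
✓ Chain rule verified.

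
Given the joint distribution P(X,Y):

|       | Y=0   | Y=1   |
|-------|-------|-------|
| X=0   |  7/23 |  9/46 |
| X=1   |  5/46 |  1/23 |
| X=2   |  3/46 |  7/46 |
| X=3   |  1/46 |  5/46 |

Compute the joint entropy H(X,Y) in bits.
2.6658 bits

H(X,Y) = -Σ_{x,y} P(x,y) log₂ P(x,y). Per-cell terms -P(x,y)·log₂P(x,y):
  X=0: 0.5223, 0.4605
  X=1: 0.3480, 0.1967
  X=2: 0.2569, 0.4133
  X=3: 0.1201, 0.3480
Sum of the 8 terms: H(X,Y) = 2.6658 bits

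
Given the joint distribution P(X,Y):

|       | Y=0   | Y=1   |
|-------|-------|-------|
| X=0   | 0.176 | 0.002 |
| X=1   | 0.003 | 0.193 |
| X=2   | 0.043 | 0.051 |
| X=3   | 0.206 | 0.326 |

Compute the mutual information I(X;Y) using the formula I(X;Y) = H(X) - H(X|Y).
0.3410 bits

I(X;Y) = H(X) - H(X|Y)

Marginal of X (row sums):
  P(X=0) = 0.176 + 0.002 = 0.178
  P(X=1) = 0.003 + 0.193 = 0.196
  P(X=2) = 0.043 + 0.051 = 0.094
  P(X=3) = 0.206 + 0.326 = 0.532
H(X) = -[0.178·log₂(0.178) + 0.196·log₂(0.196) + 0.094·log₂(0.094) + 0.532·log₂(0.532)]
  = 0.4432 + 0.4608 + 0.3207 + 0.4844 = 1.7091 bits

Marginal of Y (column sums):
  P(Y=0) = 0.176 + 0.003 + 0.043 + 0.206 = 0.428
  P(Y=1) = 0.002 + 0.193 + 0.051 + 0.326 = 0.572
H(X|Y) = Σ_y P(y)·H(X|Y=y):
  Y=0: P(Y=0) = 0.428, P(X|Y=0) = (44/107, 3/428, 43/428, 103/214) → H(X|Y=0) = 1.4182
  Y=1: P(Y=1) = 0.572, P(X|Y=1) = (1/286, 193/572, 51/572, 163/286) → H(X|Y=1) = 1.3306
H(X|Y) = 0.428·1.4182 + 0.572·1.3306 = 1.3681 bits

I(X;Y) = H(X) - H(X|Y) = 1.7091 - 1.3681 = 0.3410 bits

Cross-check via I(X;Y) = H(X) + H(Y) - H(X,Y): computing H(Y) from the column sums and H(X,Y) from the 8 cells in the same way gives H(Y) = 0.9850 bits and H(X,Y) = 2.3531 bits, so
I(X;Y) = 1.7091 + 0.9850 - 2.3531 = 0.3410 bits ✓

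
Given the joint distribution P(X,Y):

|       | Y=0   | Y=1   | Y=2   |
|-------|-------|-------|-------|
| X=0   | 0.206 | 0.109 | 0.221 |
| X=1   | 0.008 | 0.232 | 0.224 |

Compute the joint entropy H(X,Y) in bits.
2.3276 bits

H(X,Y) = -Σ_{x,y} P(x,y) log₂ P(x,y). Per-cell terms -P(x,y)·log₂P(x,y):
  X=0: 0.46953, 0.34854, 0.48131
  X=1: 0.05573, 0.48901, 0.48349
Sum of the 6 terms: H(X,Y) = 2.3276 bits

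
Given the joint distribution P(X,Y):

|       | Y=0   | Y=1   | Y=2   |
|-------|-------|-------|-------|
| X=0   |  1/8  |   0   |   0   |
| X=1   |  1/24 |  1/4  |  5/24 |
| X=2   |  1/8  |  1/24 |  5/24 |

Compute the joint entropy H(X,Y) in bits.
2.5750 bits

H(X,Y) = -Σ_{x,y} P(x,y) log₂ P(x,y). Per-cell terms -P(x,y)·log₂P(x,y):
  X=0: 0.3750, 0.0000, 0.0000
  X=1: 0.1910, 0.5000, 0.4715
  X=2: 0.3750, 0.1910, 0.4715
  (cells with P = 0 contribute 0)
Sum of the 9 terms: H(X,Y) = 2.5750 bits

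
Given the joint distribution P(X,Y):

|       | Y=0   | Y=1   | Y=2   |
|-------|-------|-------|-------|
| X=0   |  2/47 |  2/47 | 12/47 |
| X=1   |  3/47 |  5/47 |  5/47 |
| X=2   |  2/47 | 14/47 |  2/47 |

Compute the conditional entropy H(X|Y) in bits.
1.2831 bits

H(X|Y) = H(X,Y) - H(Y)

H(X,Y) = -Σ_{x,y} P(x,y) log₂ P(x,y). Per-cell terms -P(x,y)·log₂P(x,y):
  X=0: 0.1938, 0.1938, 0.5029
  X=1: 0.2534, 0.3439, 0.3439
  X=2: 0.1938, 0.5205, 0.1938
Sum of the 9 terms: H(X,Y) = 2.7398 bits

Marginal of Y (column sums):
  P(Y=0) = 2/47 + 3/47 + 2/47 = 7/47
  P(Y=1) = 2/47 + 5/47 + 14/47 = 21/47
  P(Y=2) = 12/47 + 5/47 + 2/47 = 19/47
H(Y) = -[(7/47)·log₂(7/47) + (21/47)·log₂(21/47) + (19/47)·log₂(19/47)]
  = 0.4092 + 0.5193 + 0.5282 = 1.4567 bits

H(X|Y) = H(X,Y) - H(Y) = 2.7398 - 1.4567 = 1.2831 bits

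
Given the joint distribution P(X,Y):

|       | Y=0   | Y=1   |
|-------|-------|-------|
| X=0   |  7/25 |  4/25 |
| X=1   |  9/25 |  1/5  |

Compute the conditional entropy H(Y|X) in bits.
0.9427 bits

H(Y|X) = H(X,Y) - H(X)

H(X,Y) = -Σ_{x,y} P(x,y) log₂ P(x,y). Per-cell terms -P(x,y)·log₂P(x,y):
  X=0: 0.5142204, 0.4230170
  X=1: 0.5306152, 0.4643856
Sum of the 4 terms: H(X,Y) = 1.9322382 bits

Marginal of X (row sums):
  P(X=0) = 7/25 + 4/25 = 11/25
  P(X=1) = 9/25 + 1/5 = 14/25
H(X) = -[(11/25)·log₂(11/25) + (14/25)·log₂(14/25)]
  = 0.5211468 + 0.4684407 = 0.9895875 bits

H(Y|X) = H(X,Y) - H(X) = 1.9322382 - 0.9895875 = 0.9427 bits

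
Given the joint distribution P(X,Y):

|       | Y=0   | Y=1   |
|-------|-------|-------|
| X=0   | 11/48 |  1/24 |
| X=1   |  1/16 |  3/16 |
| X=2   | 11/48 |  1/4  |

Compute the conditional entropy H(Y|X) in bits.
0.8491 bits

H(Y|X) = H(X,Y) - H(X)

H(X,Y) = -Σ_{x,y} P(x,y) log₂ P(x,y). Per-cell terms -P(x,y)·log₂P(x,y):
  X=0: 0.48710, 0.19104
  X=1: 0.25000, 0.45282
  X=2: 0.48710, 0.50000
Sum of the 6 terms: H(X,Y) = 2.3681 bits

Marginal of X (row sums):
  P(X=0) = 11/48 + 1/24 = 13/48
  P(X=1) = 1/16 + 3/16 = 1/4
  P(X=2) = 11/48 + 1/4 = 23/48
H(X) = -[(13/48)·log₂(13/48) + (1/4)·log₂(1/4) + (23/48)·log₂(23/48)]
  = 0.51039 + 0.50000 + 0.50859 = 1.5190 bits

H(Y|X) = H(X,Y) - H(X) = 2.3681 - 1.5190 = 0.8491 bits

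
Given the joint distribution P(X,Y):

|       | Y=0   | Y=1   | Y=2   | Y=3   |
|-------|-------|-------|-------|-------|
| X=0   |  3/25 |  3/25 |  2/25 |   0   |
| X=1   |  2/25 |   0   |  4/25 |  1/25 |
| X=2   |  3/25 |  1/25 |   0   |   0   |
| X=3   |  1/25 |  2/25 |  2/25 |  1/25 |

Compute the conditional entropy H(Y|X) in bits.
1.4759 bits

H(Y|X) = H(X,Y) - H(X)

H(X,Y) = -Σ_{x,y} P(x,y) log₂ P(x,y). Per-cell terms -P(x,y)·log₂P(x,y):
  X=0: 0.36707, 0.36707, 0.29151, 0.00000
  X=1: 0.29151, 0.00000, 0.42302, 0.18575
  X=2: 0.36707, 0.18575, 0.00000, 0.00000
  X=3: 0.18575, 0.29151, 0.29151, 0.18575
  (cells with P = 0 contribute 0)
Sum of the 16 terms: H(X,Y) = 3.4333 bits

Marginal of X (row sums):
  P(X=0) = 3/25 + 3/25 + 2/25 + 0 = 8/25
  P(X=1) = 2/25 + 0 + 4/25 + 1/25 = 7/25
  P(X=2) = 3/25 + 1/25 + 0 + 0 = 4/25
  P(X=3) = 1/25 + 2/25 + 2/25 + 1/25 = 6/25
H(X) = -[(8/25)·log₂(8/25) + (7/25)·log₂(7/25) + (4/25)·log₂(4/25) + (6/25)·log₂(6/25)]
  = 0.52603 + 0.51422 + 0.42302 + 0.49413 = 1.9574 bits

H(Y|X) = H(X,Y) - H(X) = 3.4333 - 1.9574 = 1.4759 bits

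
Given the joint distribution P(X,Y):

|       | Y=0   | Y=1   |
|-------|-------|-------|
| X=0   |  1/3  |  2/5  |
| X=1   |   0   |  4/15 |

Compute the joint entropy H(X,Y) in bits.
1.5656 bits

H(X,Y) = -Σ_{x,y} P(x,y) log₂ P(x,y). Per-cell terms -P(x,y)·log₂P(x,y):
  X=0: 0.5283, 0.5288
  X=1: 0.0000, 0.5085
  (cells with P = 0 contribute 0)
Sum of the 4 terms: H(X,Y) = 1.5656 bits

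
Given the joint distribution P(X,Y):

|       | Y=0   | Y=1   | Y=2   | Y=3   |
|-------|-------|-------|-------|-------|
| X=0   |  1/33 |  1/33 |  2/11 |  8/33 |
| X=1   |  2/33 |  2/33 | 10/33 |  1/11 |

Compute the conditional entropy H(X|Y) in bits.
0.9115 bits

H(X|Y) = H(X,Y) - H(Y)

H(X,Y) = -Σ_{x,y} P(x,y) log₂ P(x,y). Per-cell terms -P(x,y)·log₂P(x,y):
  X=0: 0.15286, 0.15286, 0.44717, 0.49561
  X=1: 0.24511, 0.24511, 0.52196, 0.31449
Sum of the 8 terms: H(X,Y) = 2.5752 bits

Marginal of Y (column sums):
  P(Y=0) = 1/33 + 2/33 = 1/11
  P(Y=1) = 1/33 + 2/33 = 1/11
  P(Y=2) = 2/11 + 10/33 = 16/33
  P(Y=3) = 8/33 + 1/11 = 1/3
H(Y) = -[(1/11)·log₂(1/11) + (1/11)·log₂(1/11) + (16/33)·log₂(16/33) + (1/3)·log₂(1/3)]
  = 0.31449 + 0.31449 + 0.50637 + 0.52832 = 1.6637 bits

H(X|Y) = H(X,Y) - H(Y) = 2.5752 - 1.6637 = 0.9115 bits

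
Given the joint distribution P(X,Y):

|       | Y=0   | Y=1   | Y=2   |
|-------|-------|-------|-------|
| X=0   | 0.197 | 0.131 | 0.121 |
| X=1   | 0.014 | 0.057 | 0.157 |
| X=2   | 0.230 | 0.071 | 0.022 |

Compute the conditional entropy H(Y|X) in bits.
1.3038 bits

H(Y|X) = H(X,Y) - H(X)

H(X,Y) = -Σ_{x,y} P(x,y) log₂ P(x,y). Per-cell terms -P(x,y)·log₂P(x,y):
  X=0: 0.4617, 0.3841, 0.3687
  X=1: 0.0862, 0.2356, 0.4194
  X=2: 0.4877, 0.2709, 0.1211
Sum of the 9 terms: H(X,Y) = 2.8354 bits

Marginal of X (row sums):
  P(X=0) = 0.197 + 0.131 + 0.121 = 0.449
  P(X=1) = 0.014 + 0.057 + 0.157 = 0.228
  P(X=2) = 0.230 + 0.071 + 0.022 = 0.323
H(X) = -[0.449·log₂(0.449) + 0.228·log₂(0.228) + 0.323·log₂(0.323)]
  = 0.5187 + 0.4863 + 0.5266 = 1.5316 bits

H(Y|X) = H(X,Y) - H(X) = 2.8354 - 1.5316 = 1.3038 bits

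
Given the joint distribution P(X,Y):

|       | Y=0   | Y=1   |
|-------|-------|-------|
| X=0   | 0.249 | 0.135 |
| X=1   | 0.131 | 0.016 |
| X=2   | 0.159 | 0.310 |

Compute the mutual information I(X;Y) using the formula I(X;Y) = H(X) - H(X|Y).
0.1301 bits

I(X;Y) = H(X) - H(X|Y)

Marginal of X (row sums):
  P(X=0) = 0.249 + 0.135 = 0.384
  P(X=1) = 0.131 + 0.016 = 0.147
  P(X=2) = 0.159 + 0.310 = 0.469
H(X) = -[0.384·log₂(0.384) + 0.147·log₂(0.147) + 0.469·log₂(0.469)]
  = 0.530236 + 0.406618 + 0.512308 = 1.44916 bits

Marginal of Y (column sums):
  P(Y=0) = 0.249 + 0.131 + 0.159 = 0.539
  P(Y=1) = 0.135 + 0.016 + 0.310 = 0.461
H(X|Y) = Σ_y P(y)·H(X|Y=y):
  Y=0: P(Y=0) = 0.539, P(X|Y=0) = (249/539, 131/539, 159/539) → H(X|Y=0) = 1.530232
  Y=1: P(Y=1) = 0.461, P(X|Y=1) = (135/461, 16/461, 310/461) → H(X|Y=1) = 1.072118
H(X|Y) = 0.539·1.530232 + 0.461·1.072118 = 1.31904 bits

I(X;Y) = H(X) - H(X|Y) = 1.44916 - 1.31904 = 0.1301 bits

Cross-check via I(X;Y) = H(X) + H(Y) - H(X,Y): computing H(Y) from the column sums and H(X,Y) from the 6 cells in the same way gives H(Y) = 0.99561 bits and H(X,Y) = 2.31465 bits, so
I(X;Y) = 1.44916 + 0.99561 - 2.31465 = 0.1301 bits ✓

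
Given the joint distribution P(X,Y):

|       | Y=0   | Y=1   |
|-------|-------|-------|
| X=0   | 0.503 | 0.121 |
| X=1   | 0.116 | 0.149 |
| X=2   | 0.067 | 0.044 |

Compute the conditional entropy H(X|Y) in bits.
1.1989 bits

H(X|Y) = H(X,Y) - H(Y)

H(X,Y) = -Σ_{x,y} P(x,y) log₂ P(x,y). Per-cell terms -P(x,y)·log₂P(x,y):
  X=0: 0.498659, 0.368677
  X=1: 0.360505, 0.409246
  X=2: 0.261280, 0.198280
Sum of the 6 terms: H(X,Y) = 2.09665 bits

Marginal of Y (column sums):
  P(Y=0) = 0.503 + 0.116 + 0.067 = 0.686
  P(Y=1) = 0.121 + 0.149 + 0.044 = 0.314
H(Y) = -[0.686·log₂(0.686) + 0.314·log₂(0.314)]
  = 0.372992 + 0.524745 = 0.89774 bits

H(X|Y) = H(X,Y) - H(Y) = 2.09665 - 0.89774 = 1.1989 bits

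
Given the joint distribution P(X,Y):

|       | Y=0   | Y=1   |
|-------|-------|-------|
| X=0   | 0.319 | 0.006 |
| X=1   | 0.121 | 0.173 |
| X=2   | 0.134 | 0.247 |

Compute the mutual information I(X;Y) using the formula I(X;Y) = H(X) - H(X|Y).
0.2972 bits

I(X;Y) = H(X) - H(X|Y)

Marginal of X (row sums):
  P(X=0) = 0.319 + 0.006 = 0.325
  P(X=1) = 0.121 + 0.173 = 0.294
  P(X=2) = 0.134 + 0.247 = 0.381
H(X) = -[0.325·log₂(0.325) + 0.294·log₂(0.294) + 0.381·log₂(0.381)]
  = 0.5270 + 0.5192 + 0.5304 = 1.5766 bits

Marginal of Y (column sums):
  P(Y=0) = 0.319 + 0.121 + 0.134 = 0.574
  P(Y=1) = 0.006 + 0.173 + 0.247 = 0.426
H(X|Y) = Σ_y P(y)·H(X|Y=y):
  Y=0: P(Y=0) = 0.574, P(X|Y=0) = (319/574, 121/574, 67/287) → H(X|Y=0) = 1.4344
  Y=1: P(Y=1) = 0.426, P(X|Y=1) = (1/71, 173/426, 247/426) → H(X|Y=1) = 1.0705
H(X|Y) = 0.574·1.4344 + 0.426·1.0705 = 1.2794 bits

I(X;Y) = H(X) - H(X|Y) = 1.5766 - 1.2794 = 0.2972 bits

Cross-check via I(X;Y) = H(X) + H(Y) - H(X,Y): computing H(Y) from the column sums and H(X,Y) from the 6 cells in the same way gives H(Y) = 0.9841 bits and H(X,Y) = 2.2635 bits, so
I(X;Y) = 1.5766 + 0.9841 - 2.2635 = 0.2972 bits ✓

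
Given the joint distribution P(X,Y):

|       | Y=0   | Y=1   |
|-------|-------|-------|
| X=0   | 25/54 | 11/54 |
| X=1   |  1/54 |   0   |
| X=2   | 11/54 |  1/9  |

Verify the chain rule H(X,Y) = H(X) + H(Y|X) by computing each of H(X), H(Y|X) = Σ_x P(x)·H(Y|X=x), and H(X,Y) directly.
H(X) = 1.0215 bits, H(Y|X) = 0.8869 bits, H(X,Y) = 1.9083 bits

Marginal of X (row sums):
  P(X=0) = 25/54 + 11/54 = 2/3
  P(X=1) = 1/54 + 0 = 1/54
  P(X=2) = 11/54 + 1/9 = 17/54
H(X) = -[(2/3)·log₂(2/3) + (1/54)·log₂(1/54) + (17/54)·log₂(17/54)]
  = 0.38998 + 0.10657 + 0.52493 = 1.0215 bits

H(Y|X) = Σ_x P(x)·H(Y|X=x):
  X=0: P(X=0) = 2/3, P(Y|X=0) = (25/36, 11/36) → H(Y|X=0) = 0.88798
  X=1: P(X=1) = 1/54, P(Y|X=1) = (1, 0) → H(Y|X=1) = 0.00000
  X=2: P(X=2) = 17/54, P(Y|X=2) = (11/17, 6/17) → H(Y|X=2) = 0.93667
H(Y|X) = (2/3)·0.88798 + (1/54)·0.00000 + (17/54)·0.93667 = 0.8869 bits

H(X,Y) = -Σ_{x,y} P(x,y) log₂ P(x,y). Per-cell terms -P(x,y)·log₂P(x,y):
  X=0: 0.51437, 0.46759
  X=1: 0.10657, 0.00000
  X=2: 0.46759, 0.35221
  (cells with P = 0 contribute 0)
Sum of the 6 terms: H(X,Y) = 1.9083 bits

Chain rule check:
  H(X) + H(Y|X) = 1.0215 + 0.8869 = 1.9084 bits
  H(X,Y) = 1.9083 bits
✓ Chain rule verified (Δ = 0.0001 is 4-dp rounding noise: each of the three values was rounded independently).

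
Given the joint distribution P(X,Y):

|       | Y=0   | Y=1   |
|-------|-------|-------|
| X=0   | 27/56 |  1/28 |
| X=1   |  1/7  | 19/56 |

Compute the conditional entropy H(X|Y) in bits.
0.6548 bits

H(X|Y) = H(X,Y) - H(Y)

H(X,Y) = -Σ_{x,y} P(x,y) log₂ P(x,y). Per-cell terms -P(x,y)·log₂P(x,y):
  X=0: 0.50744, 0.17169
  X=1: 0.40105, 0.52909
Sum of the 4 terms: H(X,Y) = 1.60927 bits

Marginal of Y (column sums):
  P(Y=0) = 27/56 + 1/7 = 5/8
  P(Y=1) = 1/28 + 19/56 = 3/8
H(Y) = -[(5/8)·log₂(5/8) + (3/8)·log₂(3/8)]
  = 0.42379 + 0.53064 = 0.95443 bits

H(X|Y) = H(X,Y) - H(Y) = 1.60927 - 0.95443 = 0.6548 bits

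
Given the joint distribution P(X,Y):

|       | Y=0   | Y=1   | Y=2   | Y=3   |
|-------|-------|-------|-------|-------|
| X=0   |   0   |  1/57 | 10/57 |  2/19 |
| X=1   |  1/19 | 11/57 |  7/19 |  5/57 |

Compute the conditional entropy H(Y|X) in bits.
1.5259 bits

H(Y|X) = H(X,Y) - H(X)

H(X,Y) = -Σ_{x,y} P(x,y) log₂ P(x,y). Per-cell terms -P(x,y)·log₂P(x,y):
  X=0: 0.000000, 0.102331, 0.440520, 0.341887
  X=1: 0.223575, 0.458036, 0.530737, 0.307979
  (cells with P = 0 contribute 0)
Sum of the 8 terms: H(X,Y) = 2.405065 bits

Marginal of X (row sums):
  P(X=0) = 0 + 1/57 + 10/57 + 2/19 = 17/57
  P(X=1) = 1/19 + 11/57 + 7/19 + 5/57 = 40/57
H(X) = -[(17/57)·log₂(17/57) + (40/57)·log₂(40/57)]
  = 0.520566 + 0.358570 = 0.879136 bits

H(Y|X) = H(X,Y) - H(X) = 2.405065 - 0.879136 = 1.5259 bits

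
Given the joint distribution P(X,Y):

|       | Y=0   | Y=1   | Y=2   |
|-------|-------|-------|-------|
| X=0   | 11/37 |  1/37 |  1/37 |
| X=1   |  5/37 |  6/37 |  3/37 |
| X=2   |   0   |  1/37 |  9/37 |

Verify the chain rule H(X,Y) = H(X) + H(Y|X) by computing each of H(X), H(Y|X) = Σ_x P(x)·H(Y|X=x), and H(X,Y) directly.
H(X) = 1.5709 bits, H(Y|X) = 0.9776 bits, H(X,Y) = 2.5484 bits

Marginal of X (row sums):
  P(X=0) = 11/37 + 1/37 + 1/37 = 13/37
  P(X=1) = 5/37 + 6/37 + 3/37 = 14/37
  P(X=2) = 0 + 1/37 + 9/37 = 10/37
H(X) = -[(13/37)·log₂(13/37) + (14/37)·log₂(14/37) + (10/37)·log₂(10/37)]
  = 0.530194 + 0.530524 + 0.510142 = 1.5709 bits

H(Y|X) = Σ_x P(x)·H(Y|X=x):
  X=0: P(X=0) = 13/37, P(Y|X=0) = (11/13, 1/13, 1/13) → H(Y|X=0) = 0.773228
  X=1: P(X=1) = 14/37, P(Y|X=1) = (5/14, 3/7, 3/14) → H(Y|X=1) = 1.530619
  X=2: P(X=2) = 10/37, P(Y|X=2) = (0, 1/10, 9/10) → H(Y|X=2) = 0.468996
H(Y|X) = (13/37)·0.773228 + (14/37)·1.530619 + (10/37)·0.468996 = 0.9776 bits

H(X,Y) = -Σ_{x,y} P(x,y) log₂ P(x,y). Per-cell terms -P(x,y)·log₂P(x,y):
  X=0: 0.520277, 0.140796, 0.140796
  X=1: 0.390206, 0.425593, 0.293878
  X=2: 0.000000, 0.140796, 0.496101
  (cells with P = 0 contribute 0)
Sum of the 9 terms: H(X,Y) = 2.5484 bits

Chain rule check:
  H(X) + H(Y|X) = 1.5709 + 0.9776 = 2.5485 bits
  H(X,Y) = 2.5484 bits
✓ Chain rule verified (Δ = 0.0001 is 4-dp rounding noise: each of the three values was rounded independently).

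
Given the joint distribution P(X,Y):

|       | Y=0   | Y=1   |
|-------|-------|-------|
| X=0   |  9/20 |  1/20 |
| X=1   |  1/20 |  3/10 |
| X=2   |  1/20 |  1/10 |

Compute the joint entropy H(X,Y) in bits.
2.0200 bits

H(X,Y) = -Σ_{x,y} P(x,y) log₂ P(x,y). Per-cell terms -P(x,y)·log₂P(x,y):
  X=0: 0.5184, 0.2161
  X=1: 0.2161, 0.5211
  X=2: 0.2161, 0.3322
Sum of the 6 terms: H(X,Y) = 2.0200 bits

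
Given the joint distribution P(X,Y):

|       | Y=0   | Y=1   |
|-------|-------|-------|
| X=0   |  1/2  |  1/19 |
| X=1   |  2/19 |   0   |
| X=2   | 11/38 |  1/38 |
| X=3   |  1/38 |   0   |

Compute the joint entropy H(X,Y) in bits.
1.8594 bits

H(X,Y) = -Σ_{x,y} P(x,y) log₂ P(x,y). Per-cell terms -P(x,y)·log₂P(x,y):
  X=0: 0.5000, 0.2236
  X=1: 0.3419, 0.0000
  X=2: 0.5177, 0.1381
  X=3: 0.1381, 0.0000
  (cells with P = 0 contribute 0)
Sum of the 8 terms: H(X,Y) = 1.8594 bits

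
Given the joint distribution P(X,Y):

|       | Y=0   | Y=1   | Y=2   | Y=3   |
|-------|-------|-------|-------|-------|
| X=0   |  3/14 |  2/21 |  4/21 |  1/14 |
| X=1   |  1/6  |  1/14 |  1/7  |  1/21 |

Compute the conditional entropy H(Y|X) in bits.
1.8547 bits

H(Y|X) = H(X,Y) - H(X)

H(X,Y) = -Σ_{x,y} P(x,y) log₂ P(x,y). Per-cell terms -P(x,y)·log₂P(x,y):
  X=0: 0.47623, 0.32308, 0.45568, 0.27195
  X=1: 0.43083, 0.27195, 0.40105, 0.20916
Sum of the 8 terms: H(X,Y) = 2.8399 bits

Marginal of X (row sums):
  P(X=0) = 3/14 + 2/21 + 4/21 + 1/14 = 4/7
  P(X=1) = 1/6 + 1/14 + 1/7 + 1/21 = 3/7
H(X) = -[(4/7)·log₂(4/7) + (3/7)·log₂(3/7)]
  = 0.46135 + 0.52388 = 0.9852 bits

H(Y|X) = H(X,Y) - H(X) = 2.8399 - 0.9852 = 1.8547 bits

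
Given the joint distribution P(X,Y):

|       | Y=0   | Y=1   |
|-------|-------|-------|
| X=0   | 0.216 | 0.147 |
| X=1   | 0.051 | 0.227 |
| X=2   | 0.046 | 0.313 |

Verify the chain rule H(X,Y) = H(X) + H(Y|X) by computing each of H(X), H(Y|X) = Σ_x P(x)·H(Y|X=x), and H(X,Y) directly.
H(X) = 1.5747 bits, H(Y|X) = 0.7429 bits, H(X,Y) = 2.3176 bits

Marginal of X (row sums):
  P(X=0) = 0.216 + 0.147 = 0.363
  P(X=1) = 0.051 + 0.227 = 0.278
  P(X=2) = 0.046 + 0.313 = 0.359
H(X) = -[0.363·log₂(0.363) + 0.278·log₂(0.278) + 0.359·log₂(0.359)]
  = 0.5307 + 0.5134 + 0.5306 = 1.5747 bits

H(Y|X) = Σ_x P(x)·H(Y|X=x):
  X=0: P(X=0) = 0.363, P(Y|X=0) = (72/121, 49/121) → H(Y|X=0) = 0.9738
  X=1: P(X=1) = 0.278, P(Y|X=1) = (51/278, 227/278) → H(Y|X=1) = 0.6876
  X=2: P(X=2) = 0.359, P(Y|X=2) = (46/359, 313/359) → H(Y|X=2) = 0.5523
H(Y|X) = 0.363·0.9738 + 0.278·0.6876 + 0.359·0.5523 = 0.7429 bits

H(X,Y) = -Σ_{x,y} P(x,y) log₂ P(x,y). Per-cell terms -P(x,y)·log₂P(x,y):
  X=0: 0.4776, 0.4066
  X=1: 0.2190, 0.4856
  X=2: 0.2043, 0.5245
Sum of the 6 terms: H(X,Y) = 2.3176 bits

Chain rule check:
  H(X) + H(Y|X) = 1.5747 + 0.7429 = 2.3176 bits
  H(X,Y) = 2.3176 bits
✓ Chain rule verified.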